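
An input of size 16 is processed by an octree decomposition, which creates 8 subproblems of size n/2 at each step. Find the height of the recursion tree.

For divide and conquer with division factor 2:

Problem sizes at each level:
Level 0: 16
Level 1: 8
Level 2: 4
Level 3: 2
Level 4: 1

The root is level 0 and the size-1 base case is level 4 (the tree spans levels 0 through 4, i.e. 5 levels counting the root), so the depth is the number of divisions: log_2(16) = 4

The recursion tree depth is log_2(16) = 4. At each level, the problem size is divided by 2, so it takes 4 divisions to reduce to a base case of size 1. The algorithm makes 8 recursive calls at each level.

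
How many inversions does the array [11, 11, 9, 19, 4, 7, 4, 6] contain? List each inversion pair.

Finding inversions in [11, 11, 9, 19, 4, 7, 4, 6]:

(0, 2): arr[0]=11 > arr[2]=9
(0, 4): arr[0]=11 > arr[4]=4
(0, 5): arr[0]=11 > arr[5]=7
(0, 6): arr[0]=11 > arr[6]=4
(0, 7): arr[0]=11 > arr[7]=6
(1, 2): arr[1]=11 > arr[2]=9
(1, 4): arr[1]=11 > arr[4]=4
(1, 5): arr[1]=11 > arr[5]=7
(1, 6): arr[1]=11 > arr[6]=4
(1, 7): arr[1]=11 > arr[7]=6
(2, 4): arr[2]=9 > arr[4]=4
(2, 5): arr[2]=9 > arr[5]=7
(2, 6): arr[2]=9 > arr[6]=4
(2, 7): arr[2]=9 > arr[7]=6
(3, 4): arr[3]=19 > arr[4]=4
(3, 5): arr[3]=19 > arr[5]=7
(3, 6): arr[3]=19 > arr[6]=4
(3, 7): arr[3]=19 > arr[7]=6
(5, 6): arr[5]=7 > arr[6]=4
(5, 7): arr[5]=7 > arr[7]=6

Total inversions: 20

The array has 20 inversion(s): (0,2), (0,4), (0,5), (0,6), (0,7), (1,2), (1,4), (1,5), (1,6), (1,7), (2,4), (2,5), (2,6), (2,7), (3,4), (3,5), (3,6), (3,7), (5,6), (5,7). Each pair (i,j) satisfies i < j and arr[i] > arr[j].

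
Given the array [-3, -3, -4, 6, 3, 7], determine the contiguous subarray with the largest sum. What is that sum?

Using Kadane's algorithm on [-3, -3, -4, 6, 3, 7]:

Scanning through the array:
Position 1 (value -3): max_ending_here = -3, max_so_far = -3
Position 2 (value -4): max_ending_here = -4, max_so_far = -3
Position 3 (value 6): max_ending_here = 6, max_so_far = 6
Position 4 (value 3): max_ending_here = 9, max_so_far = 9
Position 5 (value 7): max_ending_here = 16, max_so_far = 16

Maximum subarray: [6, 3, 7]
Maximum sum: 16

The maximum subarray is [6, 3, 7] with sum 16. This subarray runs from index 3 to index 5.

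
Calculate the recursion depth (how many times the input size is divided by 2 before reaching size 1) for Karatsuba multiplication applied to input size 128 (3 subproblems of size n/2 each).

For divide and conquer with division factor 2:

Problem sizes at each level:
Level 0: 128
Level 1: 64
Level 2: 32
Level 3: 16
Level 4: 8
Level 5: 4
Level 6: 2
Level 7: 1

The root is level 0 and the size-1 base case is level 7 (the tree spans levels 0 through 7, i.e. 8 levels counting the root), so the depth is the number of divisions: log_2(128) = 7

The recursion tree depth is log_2(128) = 7. At each level, the problem size is divided by 2, so it takes 7 divisions to reduce to a base case of size 1. The algorithm makes 3 recursive calls at each level.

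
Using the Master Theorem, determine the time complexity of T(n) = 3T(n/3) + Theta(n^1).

Master Theorem for T(n) = 3T(n/3) + O(n^1):

a = 3, b = 3, c = 1
log_b(a) = log_3(3) = 1.0000

Case 2: c = 1 = log_3(3) = 1.0000
T(n) = O(n^1 log n) = O(n log n)

For T(n) = 3T(n/3) + O(n^1): log_3(3) = 1.0000. This is Case 2 of the Master Theorem (c = log_b(a), equal work at all levels), giving O(n log n).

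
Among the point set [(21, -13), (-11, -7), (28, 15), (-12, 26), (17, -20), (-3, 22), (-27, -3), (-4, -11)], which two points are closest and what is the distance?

Computing all pairwise distances among 8 points:

d((21, -13), (-11, -7)) = 32.5576
d((21, -13), (28, 15)) = 28.8617
d((21, -13), (-12, 26)) = 51.0882
d((21, -13), (17, -20)) = 8.0623 <-- minimum
d((21, -13), (-3, 22)) = 42.4382
d((21, -13), (-27, -3)) = 49.0306
d((21, -13), (-4, -11)) = 25.0799
d((-11, -7), (28, 15)) = 44.7772
d((-11, -7), (-12, 26)) = 33.0151
d((-11, -7), (17, -20)) = 30.8707
d((-11, -7), (-3, 22)) = 30.0832
d((-11, -7), (-27, -3)) = 16.4924
d((-11, -7), (-4, -11)) = 8.0623 <-- minimum
d((28, 15), (-12, 26)) = 41.4849
d((28, 15), (17, -20)) = 36.6879
d((28, 15), (-3, 22)) = 31.7805
d((28, 15), (-27, -3)) = 57.8705
d((28, 15), (-4, -11)) = 41.2311
d((-12, 26), (17, -20)) = 54.3783
d((-12, 26), (-3, 22)) = 9.8489
d((-12, 26), (-27, -3)) = 32.6497
d((-12, 26), (-4, -11)) = 37.855
d((17, -20), (-3, 22)) = 46.5188
d((17, -20), (-27, -3)) = 47.1699
d((17, -20), (-4, -11)) = 22.8473
d((-3, 22), (-27, -3)) = 34.6554
d((-3, 22), (-4, -11)) = 33.0151
d((-27, -3), (-4, -11)) = 24.3516

Minimum distance: 8.0623 (tie among 2 pairs: (21, -13) and (17, -20); (-11, -7) and (-4, -11))

The minimum Euclidean distance is 8.0623. There is a tie: 2 pairs achieve this minimum — (21, -13) and (17, -20); (-11, -7) and (-4, -11). Any of these is a valid closest pair. For 8 points, brute-force pairwise comparison is shown above. For large n, the divide-and-conquer algorithm (sort by x, recurse on halves, check the dividing strip) achieves O(n log n).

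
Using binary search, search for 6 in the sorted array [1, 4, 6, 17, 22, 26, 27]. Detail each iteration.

Binary search for 6 in [1, 4, 6, 17, 22, 26, 27]:

lo=0, hi=6, mid=3, arr[mid]=17 -> 17 > 6, search left half
lo=0, hi=2, mid=1, arr[mid]=4 -> 4 < 6, search right half
lo=2, hi=2, mid=2, arr[mid]=6 -> Found target at index 2!

Binary search finds 6 at index 2 after 3 comparisons. The search repeatedly halves the search space by comparing with the middle element.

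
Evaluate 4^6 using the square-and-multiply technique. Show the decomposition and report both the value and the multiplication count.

Computing 4^6 by squaring (build up from 4^1; each line after the first costs one multiplication):

4^1 = 4
4^2 = (4^1)^2 = 4^2 = 16
4^3 = 4 * 4^2 = 4 * 16 = 64
4^6 = (4^3)^2 = 64^2 = 4096

Result: 4096
Multiplications needed: 3 (3 lines after 4^1)

4^6 = 4096. Using exponentiation by squaring, this requires 3 multiplications. The key idea: if the exponent is even, square the half-power; if odd, multiply by the base once.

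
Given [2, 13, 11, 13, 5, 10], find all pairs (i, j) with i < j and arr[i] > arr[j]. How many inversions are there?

Finding inversions in [2, 13, 11, 13, 5, 10]:

(1, 2): arr[1]=13 > arr[2]=11
(1, 4): arr[1]=13 > arr[4]=5
(1, 5): arr[1]=13 > arr[5]=10
(2, 4): arr[2]=11 > arr[4]=5
(2, 5): arr[2]=11 > arr[5]=10
(3, 4): arr[3]=13 > arr[4]=5
(3, 5): arr[3]=13 > arr[5]=10

Total inversions: 7

The array has 7 inversion(s): (1,2), (1,4), (1,5), (2,4), (2,5), (3,4), (3,5). Each pair (i,j) satisfies i < j and arr[i] > arr[j].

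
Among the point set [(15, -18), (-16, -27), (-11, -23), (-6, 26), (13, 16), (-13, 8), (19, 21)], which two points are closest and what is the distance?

Computing all pairwise distances among 7 points:

d((15, -18), (-16, -27)) = 32.28
d((15, -18), (-11, -23)) = 26.4764
d((15, -18), (-6, 26)) = 48.7545
d((15, -18), (13, 16)) = 34.0588
d((15, -18), (-13, 8)) = 38.2099
d((15, -18), (19, 21)) = 39.2046
d((-16, -27), (-11, -23)) = 6.4031 <-- minimum
d((-16, -27), (-6, 26)) = 53.9351
d((-16, -27), (13, 16)) = 51.8652
d((-16, -27), (-13, 8)) = 35.1283
d((-16, -27), (19, 21)) = 59.4054
d((-11, -23), (-6, 26)) = 49.2544
d((-11, -23), (13, 16)) = 45.793
d((-11, -23), (-13, 8)) = 31.0644
d((-11, -23), (19, 21)) = 53.2541
d((-6, 26), (13, 16)) = 21.4709
d((-6, 26), (-13, 8)) = 19.3132
d((-6, 26), (19, 21)) = 25.4951
d((13, 16), (-13, 8)) = 27.2029
d((13, 16), (19, 21)) = 7.8102
d((-13, 8), (19, 21)) = 34.5398

Closest pair: (-16, -27) and (-11, -23) with distance 6.4031

The closest pair is (-16, -27) and (-11, -23) with Euclidean distance 6.4031. For 7 points, brute-force pairwise comparison is shown above. For large n, the divide-and-conquer algorithm (sort by x, recurse on halves, check the dividing strip) achieves O(n log n).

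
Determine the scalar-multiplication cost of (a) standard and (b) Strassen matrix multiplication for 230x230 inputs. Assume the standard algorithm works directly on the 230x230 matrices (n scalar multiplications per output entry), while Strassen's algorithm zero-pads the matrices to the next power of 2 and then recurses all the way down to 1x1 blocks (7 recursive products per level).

Matrix multiplication for 230x230 matrices:

Strassen's algorithm requires power-of-2 dimensions. Pad 230x230 to 256x256 (next power of 2).

Standard algorithm: 230^3 = 12167000 multiplications
Strassen's algorithm: 7^(log2(256)) = 7^8 = 5764801 multiplications
Savings: 12167000 - 5764801 = 6402199 multiplications

Standard: 12167000 multiplications (230^3). Strassen: 5764801 multiplications (7^8, after padding to 256x256). Strassen reduces 8 recursive multiplications to 7 at each level.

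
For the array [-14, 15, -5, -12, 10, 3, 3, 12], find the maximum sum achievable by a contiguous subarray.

Using Kadane's algorithm on [-14, 15, -5, -12, 10, 3, 3, 12]:

Scanning through the array:
Position 1 (value 15): max_ending_here = 15, max_so_far = 15
Position 2 (value -5): max_ending_here = 10, max_so_far = 15
Position 3 (value -12): max_ending_here = -2, max_so_far = 15
Position 4 (value 10): max_ending_here = 10, max_so_far = 15
Position 5 (value 3): max_ending_here = 13, max_so_far = 15
Position 6 (value 3): max_ending_here = 16, max_so_far = 16
Position 7 (value 12): max_ending_here = 28, max_so_far = 28

Maximum subarray: [10, 3, 3, 12]
Maximum sum: 28

The maximum subarray is [10, 3, 3, 12] with sum 28. This subarray runs from index 4 to index 7.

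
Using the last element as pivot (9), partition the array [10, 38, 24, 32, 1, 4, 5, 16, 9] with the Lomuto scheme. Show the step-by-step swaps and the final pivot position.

Lomuto partition with pivot = 9:

Initial array: [10, 38, 24, 32, 1, 4, 5, 16, 9]

arr[0]=10 > 9: no swap
arr[1]=38 > 9: no swap
arr[2]=24 > 9: no swap
arr[3]=32 > 9: no swap
arr[4]=1 <= 9: swap with position 0, array becomes [1, 38, 24, 32, 10, 4, 5, 16, 9]
arr[5]=4 <= 9: swap with position 1, array becomes [1, 4, 24, 32, 10, 38, 5, 16, 9]
arr[6]=5 <= 9: swap with position 2, array becomes [1, 4, 5, 32, 10, 38, 24, 16, 9]
arr[7]=16 > 9: no swap

Place pivot at position 3: [1, 4, 5, 9, 10, 38, 24, 16, 32]
Pivot position: 3

After partitioning with pivot 9, the array becomes [1, 4, 5, 9, 10, 38, 24, 16, 32]. The pivot is placed at index 3. All elements to the left of the pivot are <= 9, and all elements to the right are > 9.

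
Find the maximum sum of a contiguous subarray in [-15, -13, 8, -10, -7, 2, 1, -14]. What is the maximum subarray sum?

Using Kadane's algorithm on [-15, -13, 8, -10, -7, 2, 1, -14]:

Scanning through the array:
Position 1 (value -13): max_ending_here = -13, max_so_far = -13
Position 2 (value 8): max_ending_here = 8, max_so_far = 8
Position 3 (value -10): max_ending_here = -2, max_so_far = 8
Position 4 (value -7): max_ending_here = -7, max_so_far = 8
Position 5 (value 2): max_ending_here = 2, max_so_far = 8
Position 6 (value 1): max_ending_here = 3, max_so_far = 8
Position 7 (value -14): max_ending_here = -11, max_so_far = 8

Maximum subarray: [8]
Maximum sum: 8

The maximum subarray is [8] with sum 8. This subarray runs from index 2 to index 2.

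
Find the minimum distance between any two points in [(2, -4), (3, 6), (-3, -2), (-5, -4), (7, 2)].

Computing all pairwise distances among 5 points:

d((2, -4), (3, 6)) = 10.0499
d((2, -4), (-3, -2)) = 5.3852
d((2, -4), (-5, -4)) = 7.0
d((2, -4), (7, 2)) = 7.8102
d((3, 6), (-3, -2)) = 10.0
d((3, 6), (-5, -4)) = 12.8062
d((3, 6), (7, 2)) = 5.6569
d((-3, -2), (-5, -4)) = 2.8284 <-- minimum
d((-3, -2), (7, 2)) = 10.7703
d((-5, -4), (7, 2)) = 13.4164

Closest pair: (-3, -2) and (-5, -4) with distance 2.8284

The closest pair is (-3, -2) and (-5, -4) with Euclidean distance 2.8284. For 5 points, brute-force pairwise comparison is shown above. For large n, the divide-and-conquer algorithm (sort by x, recurse on halves, check the dividing strip) achieves O(n log n).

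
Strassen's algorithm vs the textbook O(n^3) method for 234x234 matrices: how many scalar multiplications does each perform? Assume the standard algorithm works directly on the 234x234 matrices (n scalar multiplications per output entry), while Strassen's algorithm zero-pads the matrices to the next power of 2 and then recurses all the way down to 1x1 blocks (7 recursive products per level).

Matrix multiplication for 234x234 matrices:

Strassen's algorithm requires power-of-2 dimensions. Pad 234x234 to 256x256 (next power of 2).

Standard algorithm: 234^3 = 12812904 multiplications
Strassen's algorithm: 7^(log2(256)) = 7^8 = 5764801 multiplications
Savings: 12812904 - 5764801 = 7048103 multiplications

Standard: 12812904 multiplications (234^3). Strassen: 5764801 multiplications (7^8, after padding to 256x256). Strassen reduces 8 recursive multiplications to 7 at each level.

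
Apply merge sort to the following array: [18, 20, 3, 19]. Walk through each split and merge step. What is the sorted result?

Merge sort trace:

Split: [18, 20, 3, 19] -> [18, 20] and [3, 19]
  Split: [18, 20] -> [18] and [20]
  Merge: [18] + [20] -> [18, 20]
  Split: [3, 19] -> [3] and [19]
  Merge: [3] + [19] -> [3, 19]
Merge: [18, 20] + [3, 19] -> [3, 18, 19, 20]

Final sorted array: [3, 18, 19, 20]

The merge sort proceeds by recursively splitting the array and merging sorted halves.
After all merges, the sorted array is [3, 18, 19, 20].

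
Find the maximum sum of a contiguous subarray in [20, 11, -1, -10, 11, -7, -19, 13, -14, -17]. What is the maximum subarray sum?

Using Kadane's algorithm on [20, 11, -1, -10, 11, -7, -19, 13, -14, -17]:

Scanning through the array:
Position 1 (value 11): max_ending_here = 31, max_so_far = 31
Position 2 (value -1): max_ending_here = 30, max_so_far = 31
Position 3 (value -10): max_ending_here = 20, max_so_far = 31
Position 4 (value 11): max_ending_here = 31, max_so_far = 31
Position 5 (value -7): max_ending_here = 24, max_so_far = 31
Position 6 (value -19): max_ending_here = 5, max_so_far = 31
Position 7 (value 13): max_ending_here = 18, max_so_far = 31
Position 8 (value -14): max_ending_here = 4, max_so_far = 31
Position 9 (value -17): max_ending_here = -13, max_so_far = 31

Maximum subarray: [20, 11]
Maximum sum: 31

The maximum subarray is [20, 11] with sum 31. This subarray runs from index 0 to index 1.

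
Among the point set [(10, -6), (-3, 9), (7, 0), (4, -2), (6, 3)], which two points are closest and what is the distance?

Computing all pairwise distances among 5 points:

d((10, -6), (-3, 9)) = 19.8494
d((10, -6), (7, 0)) = 6.7082
d((10, -6), (4, -2)) = 7.2111
d((10, -6), (6, 3)) = 9.8489
d((-3, 9), (7, 0)) = 13.4536
d((-3, 9), (4, -2)) = 13.0384
d((-3, 9), (6, 3)) = 10.8167
d((7, 0), (4, -2)) = 3.6056
d((7, 0), (6, 3)) = 3.1623 <-- minimum
d((4, -2), (6, 3)) = 5.3852

Closest pair: (7, 0) and (6, 3) with distance 3.1623

The closest pair is (7, 0) and (6, 3) with Euclidean distance 3.1623. For 5 points, brute-force pairwise comparison is shown above. For large n, the divide-and-conquer algorithm (sort by x, recurse on halves, check the dividing strip) achieves O(n log n).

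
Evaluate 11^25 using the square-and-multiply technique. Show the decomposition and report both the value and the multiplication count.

Computing 11^25 by squaring (build up from 11^1; each line after the first costs one multiplication):

11^1 = 11
11^2 = (11^1)^2 = 11^2 = 121
11^3 = 11 * 11^2 = 11 * 121 = 1331
11^6 = (11^3)^2 = 1331^2 = 1771561
11^12 = (11^6)^2 = 1771561^2 = 3138428376721
11^24 = (11^12)^2 = 3138428376721^2 = 9849732675807611094711841
11^25 = 11 * 11^24 = 11 * 9849732675807611094711841 = 108347059433883722041830251

Result: 108347059433883722041830251
Multiplications needed: 6 (6 lines after 11^1)

11^25 = 108347059433883722041830251. Using exponentiation by squaring, this requires 6 multiplications. The key idea: if the exponent is even, square the half-power; if odd, multiply by the base once.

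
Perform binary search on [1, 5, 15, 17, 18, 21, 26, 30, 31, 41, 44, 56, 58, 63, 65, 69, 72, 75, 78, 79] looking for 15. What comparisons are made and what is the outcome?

Binary search for 15 in [1, 5, 15, 17, 18, 21, 26, 30, 31, 41, 44, 56, 58, 63, 65, 69, 72, 75, 78, 79]:

lo=0, hi=19, mid=9, arr[mid]=41 -> 41 > 15, search left half
lo=0, hi=8, mid=4, arr[mid]=18 -> 18 > 15, search left half
lo=0, hi=3, mid=1, arr[mid]=5 -> 5 < 15, search right half
lo=2, hi=3, mid=2, arr[mid]=15 -> Found target at index 2!

Binary search finds 15 at index 2 after 4 comparisons. The search repeatedly halves the search space by comparing with the middle element.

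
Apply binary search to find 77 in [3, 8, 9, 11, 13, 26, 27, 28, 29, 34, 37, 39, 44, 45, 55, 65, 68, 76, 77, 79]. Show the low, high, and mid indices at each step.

Binary search for 77 in [3, 8, 9, 11, 13, 26, 27, 28, 29, 34, 37, 39, 44, 45, 55, 65, 68, 76, 77, 79]:

lo=0, hi=19, mid=9, arr[mid]=34 -> 34 < 77, search right half
lo=10, hi=19, mid=14, arr[mid]=55 -> 55 < 77, search right half
lo=15, hi=19, mid=17, arr[mid]=76 -> 76 < 77, search right half
lo=18, hi=19, mid=18, arr[mid]=77 -> Found target at index 18!

Binary search finds 77 at index 18 after 4 comparisons. The search repeatedly halves the search space by comparing with the middle element.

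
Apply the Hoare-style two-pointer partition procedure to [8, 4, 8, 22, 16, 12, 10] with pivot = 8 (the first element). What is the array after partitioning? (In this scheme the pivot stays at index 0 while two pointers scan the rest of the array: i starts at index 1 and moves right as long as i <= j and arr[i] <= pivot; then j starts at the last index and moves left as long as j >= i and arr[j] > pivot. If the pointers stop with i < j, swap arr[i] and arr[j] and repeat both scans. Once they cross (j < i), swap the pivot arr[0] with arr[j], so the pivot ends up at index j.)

Hoare-style two-pointer partition with pivot = 8:

Initial array: [8, 4, 8, 22, 16, 12, 10]

Pointers start at i = 1, j = 6.
i ends at 3, j ends at 2: the pointers have crossed (j < i), so scanning stops.

Swap pivot arr[0] with arr[2] to place pivot at position 2: [8, 4, 8, 22, 16, 12, 10]
Pivot position: 2

After partitioning with pivot 8, the array becomes [8, 4, 8, 22, 16, 12, 10]. The pivot is placed at index 2. All elements to the left of the pivot are <= 8, and all elements to the right are > 8.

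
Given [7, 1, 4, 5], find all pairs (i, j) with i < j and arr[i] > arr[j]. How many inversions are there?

Finding inversions in [7, 1, 4, 5]:

(0, 1): arr[0]=7 > arr[1]=1
(0, 2): arr[0]=7 > arr[2]=4
(0, 3): arr[0]=7 > arr[3]=5

Total inversions: 3

The array has 3 inversion(s): (0,1), (0,2), (0,3). Each pair (i,j) satisfies i < j and arr[i] > arr[j].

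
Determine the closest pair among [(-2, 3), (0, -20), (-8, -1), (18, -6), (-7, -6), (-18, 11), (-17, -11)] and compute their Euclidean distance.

Computing all pairwise distances among 7 points:

d((-2, 3), (0, -20)) = 23.0868
d((-2, 3), (-8, -1)) = 7.2111
d((-2, 3), (18, -6)) = 21.9317
d((-2, 3), (-7, -6)) = 10.2956
d((-2, 3), (-18, 11)) = 17.8885
d((-2, 3), (-17, -11)) = 20.5183
d((0, -20), (-8, -1)) = 20.6155
d((0, -20), (18, -6)) = 22.8035
d((0, -20), (-7, -6)) = 15.6525
d((0, -20), (-18, 11)) = 35.8469
d((0, -20), (-17, -11)) = 19.2354
d((-8, -1), (18, -6)) = 26.4764
d((-8, -1), (-7, -6)) = 5.099 <-- minimum
d((-8, -1), (-18, 11)) = 15.6205
d((-8, -1), (-17, -11)) = 13.4536
d((18, -6), (-7, -6)) = 25.0
d((18, -6), (-18, 11)) = 39.8121
d((18, -6), (-17, -11)) = 35.3553
d((-7, -6), (-18, 11)) = 20.2485
d((-7, -6), (-17, -11)) = 11.1803
d((-18, 11), (-17, -11)) = 22.0227

Closest pair: (-8, -1) and (-7, -6) with distance 5.099

The closest pair is (-8, -1) and (-7, -6) with Euclidean distance 5.099. For 7 points, brute-force pairwise comparison is shown above. For large n, the divide-and-conquer algorithm (sort by x, recurse on halves, check the dividing strip) achieves O(n log n).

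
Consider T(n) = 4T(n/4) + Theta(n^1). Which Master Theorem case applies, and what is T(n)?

Master Theorem for T(n) = 4T(n/4) + O(n^1):

a = 4, b = 4, c = 1
log_b(a) = log_4(4) = 1.0000

Case 2: c = 1 = log_4(4) = 1.0000
T(n) = O(n^1 log n) = O(n log n)

For T(n) = 4T(n/4) + O(n^1): log_4(4) = 1.0000. This is Case 2 of the Master Theorem (c = log_b(a), equal work at all levels), giving O(n log n).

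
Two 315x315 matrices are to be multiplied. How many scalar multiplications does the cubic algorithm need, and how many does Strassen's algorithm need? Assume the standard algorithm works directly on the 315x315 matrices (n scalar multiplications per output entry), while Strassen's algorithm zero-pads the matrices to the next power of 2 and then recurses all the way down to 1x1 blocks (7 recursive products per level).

Matrix multiplication for 315x315 matrices:

Strassen's algorithm requires power-of-2 dimensions. Pad 315x315 to 512x512 (next power of 2).

Standard algorithm: 315^3 = 31255875 multiplications
Strassen's algorithm: 7^(log2(512)) = 7^9 = 40353607 multiplications
Difference: 31255875 - 40353607 = -9097732 (Strassen uses MORE here due to padding overhead — for small or just-over-power-of-2 n, padding can outweigh the per-level savings)

Standard: 31255875 multiplications (315^3). Strassen: 40353607 multiplications (7^9, after padding to 512x512). Strassen reduces 8 recursive multiplications to 7 at each level.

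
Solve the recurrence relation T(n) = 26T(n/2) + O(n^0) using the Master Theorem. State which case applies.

Master Theorem for T(n) = 26T(n/2) + O(n^0):

a = 26, b = 2, c = 0
log_b(a) = log_2(26) = 4.7004

Case 1: c = 0 < log_2(26) = 4.7004
T(n) = O(n^(log_2 26))

For T(n) = 26T(n/2) + O(n^0): log_2(26) = 4.7004. This is Case 1 of the Master Theorem (c < log_b(a), work dominated by leaves), giving O(n^(log_2 26)).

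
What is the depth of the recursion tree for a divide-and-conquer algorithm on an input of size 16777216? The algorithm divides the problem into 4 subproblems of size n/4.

For divide and conquer with division factor 4:

Problem sizes at each level:
Level 0: 16777216
Level 1: 4194304
Level 2: 1048576
Level 3: 262144
Level 4: 65536
Level 5: 16384
Level 6: 4096
Level 7: 1024
Level 8: 256
Level 9: 64
Level 10: 16
Level 11: 4
Level 12: 1

The root is level 0 and the size-1 base case is level 12 (the tree spans levels 0 through 12, i.e. 13 levels counting the root), so the depth is the number of divisions: log_4(16777216) = 12

The recursion tree depth is log_4(16777216) = 12. At each level, the problem size is divided by 4, so it takes 12 divisions to reduce to a base case of size 1. The algorithm makes 4 recursive calls at each level.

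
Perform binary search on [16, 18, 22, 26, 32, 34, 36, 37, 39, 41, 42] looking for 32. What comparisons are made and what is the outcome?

Binary search for 32 in [16, 18, 22, 26, 32, 34, 36, 37, 39, 41, 42]:

lo=0, hi=10, mid=5, arr[mid]=34 -> 34 > 32, search left half
lo=0, hi=4, mid=2, arr[mid]=22 -> 22 < 32, search right half
lo=3, hi=4, mid=3, arr[mid]=26 -> 26 < 32, search right half
lo=4, hi=4, mid=4, arr[mid]=32 -> Found target at index 4!

Binary search finds 32 at index 4 after 4 comparisons. The search repeatedly halves the search space by comparing with the middle element.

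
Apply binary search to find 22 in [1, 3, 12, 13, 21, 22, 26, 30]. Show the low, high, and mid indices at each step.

Binary search for 22 in [1, 3, 12, 13, 21, 22, 26, 30]:

lo=0, hi=7, mid=3, arr[mid]=13 -> 13 < 22, search right half
lo=4, hi=7, mid=5, arr[mid]=22 -> Found target at index 5!

Binary search finds 22 at index 5 after 2 comparisons. The search repeatedly halves the search space by comparing with the middle element.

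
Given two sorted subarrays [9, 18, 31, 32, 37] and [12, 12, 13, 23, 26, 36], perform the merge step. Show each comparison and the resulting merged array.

Merging process:

Compare 9 vs 12: take 9 from left. Merged: [9]
Compare 18 vs 12: take 12 from right. Merged: [9, 12]
Compare 18 vs 12: take 12 from right. Merged: [9, 12, 12]
Compare 18 vs 13: take 13 from right. Merged: [9, 12, 12, 13]
Compare 18 vs 23: take 18 from left. Merged: [9, 12, 12, 13, 18]
Compare 31 vs 23: take 23 from right. Merged: [9, 12, 12, 13, 18, 23]
Compare 31 vs 26: take 26 from right. Merged: [9, 12, 12, 13, 18, 23, 26]
Compare 31 vs 36: take 31 from left. Merged: [9, 12, 12, 13, 18, 23, 26, 31]
Compare 32 vs 36: take 32 from left. Merged: [9, 12, 12, 13, 18, 23, 26, 31, 32]
Compare 37 vs 36: take 36 from right. Merged: [9, 12, 12, 13, 18, 23, 26, 31, 32, 36]
Append remaining from left: [37]. Merged: [9, 12, 12, 13, 18, 23, 26, 31, 32, 36, 37]

Final merged array: [9, 12, 12, 13, 18, 23, 26, 31, 32, 36, 37]
Total comparisons: 10

The merged array is [9, 12, 12, 13, 18, 23, 26, 31, 32, 36, 37], requiring 10 comparisons. The merge step runs in O(n) time where n is the total number of elements.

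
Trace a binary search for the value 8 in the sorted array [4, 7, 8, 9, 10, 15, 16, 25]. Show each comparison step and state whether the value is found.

Binary search for 8 in [4, 7, 8, 9, 10, 15, 16, 25]:

lo=0, hi=7, mid=3, arr[mid]=9 -> 9 > 8, search left half
lo=0, hi=2, mid=1, arr[mid]=7 -> 7 < 8, search right half
lo=2, hi=2, mid=2, arr[mid]=8 -> Found target at index 2!

Binary search finds 8 at index 2 after 3 comparisons. The search repeatedly halves the search space by comparing with the middle element.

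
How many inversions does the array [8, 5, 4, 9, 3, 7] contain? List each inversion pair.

Finding inversions in [8, 5, 4, 9, 3, 7]:

(0, 1): arr[0]=8 > arr[1]=5
(0, 2): arr[0]=8 > arr[2]=4
(0, 4): arr[0]=8 > arr[4]=3
(0, 5): arr[0]=8 > arr[5]=7
(1, 2): arr[1]=5 > arr[2]=4
(1, 4): arr[1]=5 > arr[4]=3
(2, 4): arr[2]=4 > arr[4]=3
(3, 4): arr[3]=9 > arr[4]=3
(3, 5): arr[3]=9 > arr[5]=7

Total inversions: 9

The array has 9 inversion(s): (0,1), (0,2), (0,4), (0,5), (1,2), (1,4), (2,4), (3,4), (3,5). Each pair (i,j) satisfies i < j and arr[i] > arr[j].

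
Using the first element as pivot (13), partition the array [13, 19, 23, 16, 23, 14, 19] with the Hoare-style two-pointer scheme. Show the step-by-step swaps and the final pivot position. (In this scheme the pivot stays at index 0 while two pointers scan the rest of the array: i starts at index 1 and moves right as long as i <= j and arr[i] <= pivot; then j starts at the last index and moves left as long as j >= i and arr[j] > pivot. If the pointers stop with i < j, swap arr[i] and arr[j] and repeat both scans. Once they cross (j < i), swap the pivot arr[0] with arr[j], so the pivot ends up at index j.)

Hoare-style two-pointer partition with pivot = 13:

Initial array: [13, 19, 23, 16, 23, 14, 19]

Pointers start at i = 1, j = 6.
i ends at 1, j ends at 0: the pointers have crossed (j < i), so scanning stops.

j = 0, so swapping arr[0] with arr[j] leaves the pivot at position 0: [13, 19, 23, 16, 23, 14, 19]
Pivot position: 0

After partitioning with pivot 13, the array becomes [13, 19, 23, 16, 23, 14, 19]. The pivot is placed at index 0. All elements to the left of the pivot are <= 13, and all elements to the right are > 13.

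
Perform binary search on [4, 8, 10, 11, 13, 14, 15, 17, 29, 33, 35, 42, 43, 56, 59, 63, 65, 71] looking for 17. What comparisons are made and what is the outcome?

Binary search for 17 in [4, 8, 10, 11, 13, 14, 15, 17, 29, 33, 35, 42, 43, 56, 59, 63, 65, 71]:

lo=0, hi=17, mid=8, arr[mid]=29 -> 29 > 17, search left half
lo=0, hi=7, mid=3, arr[mid]=11 -> 11 < 17, search right half
lo=4, hi=7, mid=5, arr[mid]=14 -> 14 < 17, search right half
lo=6, hi=7, mid=6, arr[mid]=15 -> 15 < 17, search right half
lo=7, hi=7, mid=7, arr[mid]=17 -> Found target at index 7!

Binary search finds 17 at index 7 after 5 comparisons. The search repeatedly halves the search space by comparing with the middle element.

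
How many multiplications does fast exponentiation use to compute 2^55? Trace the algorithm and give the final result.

Computing 2^55 by squaring (build up from 2^1; each line after the first costs one multiplication):

2^1 = 2
2^2 = (2^1)^2 = 2^2 = 4
2^3 = 2 * 2^2 = 2 * 4 = 8
2^6 = (2^3)^2 = 8^2 = 64
2^12 = (2^6)^2 = 64^2 = 4096
2^13 = 2 * 2^12 = 2 * 4096 = 8192
2^26 = (2^13)^2 = 8192^2 = 67108864
2^27 = 2 * 2^26 = 2 * 67108864 = 134217728
2^54 = (2^27)^2 = 134217728^2 = 18014398509481984
2^55 = 2 * 2^54 = 2 * 18014398509481984 = 36028797018963968

Result: 36028797018963968
Multiplications needed: 9 (9 lines after 2^1)

2^55 = 36028797018963968. Using exponentiation by squaring, this requires 9 multiplications. The key idea: if the exponent is even, square the half-power; if odd, multiply by the base once.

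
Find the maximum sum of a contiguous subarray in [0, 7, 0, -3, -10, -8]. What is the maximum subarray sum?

Using Kadane's algorithm on [0, 7, 0, -3, -10, -8]:

Scanning through the array:
Position 1 (value 7): max_ending_here = 7, max_so_far = 7
Position 2 (value 0): max_ending_here = 7, max_so_far = 7
Position 3 (value -3): max_ending_here = 4, max_so_far = 7
Position 4 (value -10): max_ending_here = -6, max_so_far = 7
Position 5 (value -8): max_ending_here = -8, max_so_far = 7

Maximum subarray: [0, 7]
Maximum sum: 7

The maximum subarray is [0, 7] with sum 7. This subarray runs from index 0 to index 1.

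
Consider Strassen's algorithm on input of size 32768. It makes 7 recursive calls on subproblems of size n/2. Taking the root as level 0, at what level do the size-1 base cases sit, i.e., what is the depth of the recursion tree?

For divide and conquer with division factor 2:

Problem sizes at each level:
Level 0: 32768
Level 1: 16384
Level 2: 8192
Level 3: 4096
Level 4: 2048
Level 5: 1024
Level 6: 512
Level 7: 256
Level 8: 128
Level 9: 64
Level 10: 32
Level 11: 16
Level 12: 8
Level 13: 4
Level 14: 2
Level 15: 1

The root is level 0 and the size-1 base case is level 15 (the tree spans levels 0 through 15, i.e. 16 levels counting the root), so the depth is the number of divisions: log_2(32768) = 15

The recursion tree depth is log_2(32768) = 15. At each level, the problem size is divided by 2, so it takes 15 divisions to reduce to a base case of size 1. The algorithm makes 7 recursive calls at each level.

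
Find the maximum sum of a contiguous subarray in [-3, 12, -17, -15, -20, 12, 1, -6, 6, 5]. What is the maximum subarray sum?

Using Kadane's algorithm on [-3, 12, -17, -15, -20, 12, 1, -6, 6, 5]:

Scanning through the array:
Position 1 (value 12): max_ending_here = 12, max_so_far = 12
Position 2 (value -17): max_ending_here = -5, max_so_far = 12
Position 3 (value -15): max_ending_here = -15, max_so_far = 12
Position 4 (value -20): max_ending_here = -20, max_so_far = 12
Position 5 (value 12): max_ending_here = 12, max_so_far = 12
Position 6 (value 1): max_ending_here = 13, max_so_far = 13
Position 7 (value -6): max_ending_here = 7, max_so_far = 13
Position 8 (value 6): max_ending_here = 13, max_so_far = 13
Position 9 (value 5): max_ending_here = 18, max_so_far = 18

Maximum subarray: [12, 1, -6, 6, 5]
Maximum sum: 18

The maximum subarray is [12, 1, -6, 6, 5] with sum 18. This subarray runs from index 5 to index 9.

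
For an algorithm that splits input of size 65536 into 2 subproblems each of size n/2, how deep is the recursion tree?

For divide and conquer with division factor 2:

Problem sizes at each level:
Level 0: 65536
Level 1: 32768
Level 2: 16384
Level 3: 8192
Level 4: 4096
Level 5: 2048
Level 6: 1024
Level 7: 512
Level 8: 256
Level 9: 128
Level 10: 64
Level 11: 32
Level 12: 16
Level 13: 8
Level 14: 4
Level 15: 2
Level 16: 1

The root is level 0 and the size-1 base case is level 16 (the tree spans levels 0 through 16, i.e. 17 levels counting the root), so the depth is the number of divisions: log_2(65536) = 16

The recursion tree depth is log_2(65536) = 16. At each level, the problem size is divided by 2, so it takes 16 divisions to reduce to a base case of size 1. The algorithm makes 2 recursive calls at each level.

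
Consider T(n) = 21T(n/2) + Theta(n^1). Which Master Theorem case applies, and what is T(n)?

Master Theorem for T(n) = 21T(n/2) + O(n^1):

a = 21, b = 2, c = 1
log_b(a) = log_2(21) = 4.3923

Case 1: c = 1 < log_2(21) = 4.3923
T(n) = O(n^(log_2 21))

For T(n) = 21T(n/2) + O(n^1): log_2(21) = 4.3923. This is Case 1 of the Master Theorem (c < log_b(a), work dominated by leaves), giving O(n^(log_2 21)).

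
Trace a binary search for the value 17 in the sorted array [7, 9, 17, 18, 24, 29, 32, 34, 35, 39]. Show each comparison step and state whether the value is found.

Binary search for 17 in [7, 9, 17, 18, 24, 29, 32, 34, 35, 39]:

lo=0, hi=9, mid=4, arr[mid]=24 -> 24 > 17, search left half
lo=0, hi=3, mid=1, arr[mid]=9 -> 9 < 17, search right half
lo=2, hi=3, mid=2, arr[mid]=17 -> Found target at index 2!

Binary search finds 17 at index 2 after 3 comparisons. The search repeatedly halves the search space by comparing with the middle element.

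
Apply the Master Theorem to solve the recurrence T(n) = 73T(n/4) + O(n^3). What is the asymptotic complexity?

Master Theorem for T(n) = 73T(n/4) + O(n^3):

a = 73, b = 4, c = 3
log_b(a) = log_4(73) = 3.0949

Case 1: c = 3 < log_4(73) = 3.0949
T(n) = O(n^(log_4 73))

For T(n) = 73T(n/4) + O(n^3): log_4(73) = 3.0949. This is Case 1 of the Master Theorem (c < log_b(a), work dominated by leaves), giving O(n^(log_4 73)).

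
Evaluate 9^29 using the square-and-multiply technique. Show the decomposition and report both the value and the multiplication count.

Computing 9^29 by squaring (build up from 9^1; each line after the first costs one multiplication):

9^1 = 9
9^2 = (9^1)^2 = 9^2 = 81
9^3 = 9 * 9^2 = 9 * 81 = 729
9^6 = (9^3)^2 = 729^2 = 531441
9^7 = 9 * 9^6 = 9 * 531441 = 4782969
9^14 = (9^7)^2 = 4782969^2 = 22876792454961
9^28 = (9^14)^2 = 22876792454961^2 = 523347633027360537213511521
9^29 = 9 * 9^28 = 9 * 523347633027360537213511521 = 4710128697246244834921603689

Result: 4710128697246244834921603689
Multiplications needed: 7 (7 lines after 9^1)

9^29 = 4710128697246244834921603689. Using exponentiation by squaring, this requires 7 multiplications. The key idea: if the exponent is even, square the half-power; if odd, multiply by the base once.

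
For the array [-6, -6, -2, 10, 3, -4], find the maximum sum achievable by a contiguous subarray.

Using Kadane's algorithm on [-6, -6, -2, 10, 3, -4]:

Scanning through the array:
Position 1 (value -6): max_ending_here = -6, max_so_far = -6
Position 2 (value -2): max_ending_here = -2, max_so_far = -2
Position 3 (value 10): max_ending_here = 10, max_so_far = 10
Position 4 (value 3): max_ending_here = 13, max_so_far = 13
Position 5 (value -4): max_ending_here = 9, max_so_far = 13

Maximum subarray: [10, 3]
Maximum sum: 13

The maximum subarray is [10, 3] with sum 13. This subarray runs from index 3 to index 4.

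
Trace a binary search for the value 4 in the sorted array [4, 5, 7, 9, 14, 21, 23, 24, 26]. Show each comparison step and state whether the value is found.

Binary search for 4 in [4, 5, 7, 9, 14, 21, 23, 24, 26]:

lo=0, hi=8, mid=4, arr[mid]=14 -> 14 > 4, search left half
lo=0, hi=3, mid=1, arr[mid]=5 -> 5 > 4, search left half
lo=0, hi=0, mid=0, arr[mid]=4 -> Found target at index 0!

Binary search finds 4 at index 0 after 3 comparisons. The search repeatedly halves the search space by comparing with the middle element.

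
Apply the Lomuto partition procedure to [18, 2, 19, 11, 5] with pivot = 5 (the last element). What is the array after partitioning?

Lomuto partition with pivot = 5:

Initial array: [18, 2, 19, 11, 5]

arr[0]=18 > 5: no swap
arr[1]=2 <= 5: swap with position 0, array becomes [2, 18, 19, 11, 5]
arr[2]=19 > 5: no swap
arr[3]=11 > 5: no swap

Place pivot at position 1: [2, 5, 19, 11, 18]
Pivot position: 1

After partitioning with pivot 5, the array becomes [2, 5, 19, 11, 18]. The pivot is placed at index 1. All elements to the left of the pivot are <= 5, and all elements to the right are > 5.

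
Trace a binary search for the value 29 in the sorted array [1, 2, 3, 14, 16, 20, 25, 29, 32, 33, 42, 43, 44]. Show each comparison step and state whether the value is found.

Binary search for 29 in [1, 2, 3, 14, 16, 20, 25, 29, 32, 33, 42, 43, 44]:

lo=0, hi=12, mid=6, arr[mid]=25 -> 25 < 29, search right half
lo=7, hi=12, mid=9, arr[mid]=33 -> 33 > 29, search left half
lo=7, hi=8, mid=7, arr[mid]=29 -> Found target at index 7!

Binary search finds 29 at index 7 after 3 comparisons. The search repeatedly halves the search space by comparing with the middle element.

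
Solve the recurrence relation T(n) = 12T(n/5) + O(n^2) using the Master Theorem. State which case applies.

Master Theorem for T(n) = 12T(n/5) + O(n^2):

a = 12, b = 5, c = 2
log_b(a) = log_5(12) = 1.5440

Case 3: c = 2 > log_5(12) = 1.5440
T(n) = O(n^2) = O(n^2)

For T(n) = 12T(n/5) + O(n^2): log_5(12) = 1.5440. This is Case 3 of the Master Theorem (c > log_b(a), work dominated by root), giving O(n^2).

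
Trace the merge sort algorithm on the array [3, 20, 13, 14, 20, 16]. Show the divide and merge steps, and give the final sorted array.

Merge sort trace:

Split: [3, 20, 13, 14, 20, 16] -> [3, 20, 13] and [14, 20, 16]
  Split: [3, 20, 13] -> [3] and [20, 13]
    Split: [20, 13] -> [20] and [13]
    Merge: [20] + [13] -> [13, 20]
  Merge: [3] + [13, 20] -> [3, 13, 20]
  Split: [14, 20, 16] -> [14] and [20, 16]
    Split: [20, 16] -> [20] and [16]
    Merge: [20] + [16] -> [16, 20]
  Merge: [14] + [16, 20] -> [14, 16, 20]
Merge: [3, 13, 20] + [14, 16, 20] -> [3, 13, 14, 16, 20, 20]

Final sorted array: [3, 13, 14, 16, 20, 20]

The merge sort proceeds by recursively splitting the array and merging sorted halves.
After all merges, the sorted array is [3, 13, 14, 16, 20, 20].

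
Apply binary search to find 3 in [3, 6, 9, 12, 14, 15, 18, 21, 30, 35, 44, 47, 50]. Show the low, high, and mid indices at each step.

Binary search for 3 in [3, 6, 9, 12, 14, 15, 18, 21, 30, 35, 44, 47, 50]:

lo=0, hi=12, mid=6, arr[mid]=18 -> 18 > 3, search left half
lo=0, hi=5, mid=2, arr[mid]=9 -> 9 > 3, search left half
lo=0, hi=1, mid=0, arr[mid]=3 -> Found target at index 0!

Binary search finds 3 at index 0 after 3 comparisons. The search repeatedly halves the search space by comparing with the middle element.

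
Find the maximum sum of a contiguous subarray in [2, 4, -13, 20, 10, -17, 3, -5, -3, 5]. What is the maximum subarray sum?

Using Kadane's algorithm on [2, 4, -13, 20, 10, -17, 3, -5, -3, 5]:

Scanning through the array:
Position 1 (value 4): max_ending_here = 6, max_so_far = 6
Position 2 (value -13): max_ending_here = -7, max_so_far = 6
Position 3 (value 20): max_ending_here = 20, max_so_far = 20
Position 4 (value 10): max_ending_here = 30, max_so_far = 30
Position 5 (value -17): max_ending_here = 13, max_so_far = 30
Position 6 (value 3): max_ending_here = 16, max_so_far = 30
Position 7 (value -5): max_ending_here = 11, max_so_far = 30
Position 8 (value -3): max_ending_here = 8, max_so_far = 30
Position 9 (value 5): max_ending_here = 13, max_so_far = 30

Maximum subarray: [20, 10]
Maximum sum: 30

The maximum subarray is [20, 10] with sum 30. This subarray runs from index 3 to index 4.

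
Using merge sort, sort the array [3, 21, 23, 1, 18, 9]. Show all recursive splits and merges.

Merge sort trace:

Split: [3, 21, 23, 1, 18, 9] -> [3, 21, 23] and [1, 18, 9]
  Split: [3, 21, 23] -> [3] and [21, 23]
    Split: [21, 23] -> [21] and [23]
    Merge: [21] + [23] -> [21, 23]
  Merge: [3] + [21, 23] -> [3, 21, 23]
  Split: [1, 18, 9] -> [1] and [18, 9]
    Split: [18, 9] -> [18] and [9]
    Merge: [18] + [9] -> [9, 18]
  Merge: [1] + [9, 18] -> [1, 9, 18]
Merge: [3, 21, 23] + [1, 9, 18] -> [1, 3, 9, 18, 21, 23]

Final sorted array: [1, 3, 9, 18, 21, 23]

The merge sort proceeds by recursively splitting the array and merging sorted halves.
After all merges, the sorted array is [1, 3, 9, 18, 21, 23].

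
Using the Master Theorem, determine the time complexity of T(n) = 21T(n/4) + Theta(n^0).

Master Theorem for T(n) = 21T(n/4) + O(n^0):

a = 21, b = 4, c = 0
log_b(a) = log_4(21) = 2.1962

Case 1: c = 0 < log_4(21) = 2.1962
T(n) = O(n^(log_4 21))

For T(n) = 21T(n/4) + O(n^0): log_4(21) = 2.1962. This is Case 1 of the Master Theorem (c < log_b(a), work dominated by leaves), giving O(n^(log_4 21)).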